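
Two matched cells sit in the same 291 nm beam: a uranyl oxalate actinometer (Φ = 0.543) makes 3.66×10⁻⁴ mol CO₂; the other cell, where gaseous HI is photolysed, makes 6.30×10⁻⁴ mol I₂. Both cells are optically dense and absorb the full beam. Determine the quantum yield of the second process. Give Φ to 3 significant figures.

Φ = 0.935

Photons absorbed by the actinometer: 3.66×10⁻⁴ / 0.543 = 6.740×10⁻⁴ mol.
Φ(unknown) = 6.30×10⁻⁴ / 6.740×10⁻⁴ = 0.935.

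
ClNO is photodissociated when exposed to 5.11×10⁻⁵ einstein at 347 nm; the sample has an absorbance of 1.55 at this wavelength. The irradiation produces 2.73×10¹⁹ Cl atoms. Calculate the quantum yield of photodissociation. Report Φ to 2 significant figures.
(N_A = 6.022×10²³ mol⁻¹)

Product: 2.73×10¹⁹ / 6.022×10²³ = 4.533×10⁻⁵ mol.
Fraction absorbed: 1 − 10^(−1.55) = 0.9718.
Photons absorbed: 0.9718 × 5.11×10⁻⁵ = 4.966×10⁻⁵ mol.
Φ = 4.533×10⁻⁵ mol / 4.966×10⁻⁵ mol photons = 0.91.

Φ = 0.91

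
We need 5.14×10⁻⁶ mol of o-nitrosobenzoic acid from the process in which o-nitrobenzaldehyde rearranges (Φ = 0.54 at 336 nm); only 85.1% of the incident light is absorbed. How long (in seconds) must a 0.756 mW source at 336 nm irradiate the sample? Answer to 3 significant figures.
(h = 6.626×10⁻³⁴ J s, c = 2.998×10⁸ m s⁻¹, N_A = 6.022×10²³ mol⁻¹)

Photons that must be absorbed: 5.14×10⁻⁶ / 0.54 = 9.519×10⁻⁶ mol.
Incident photons needed: 9.519×10⁻⁶ / 0.851 = 1.119×10⁻⁵ mol.
Photon energy: hc/λ = 5.912×10⁻¹⁹ J; per mole, 3.560×10⁵ J mol⁻¹.
Energy required: 1.119×10⁻⁵ × 3.560×10⁵ = 3.984 J.
Time: 3.984 J / 0.000756 W = 5270 s.

t ≈ 5270 s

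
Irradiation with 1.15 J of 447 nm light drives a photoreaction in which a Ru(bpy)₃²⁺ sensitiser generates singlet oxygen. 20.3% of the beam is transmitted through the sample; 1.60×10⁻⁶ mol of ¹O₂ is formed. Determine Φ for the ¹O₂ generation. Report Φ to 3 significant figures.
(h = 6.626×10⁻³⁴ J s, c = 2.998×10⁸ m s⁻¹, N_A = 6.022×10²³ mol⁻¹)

Photon energy at 447 nm: hc/λ = (6.626×10⁻³⁴)(2.998×10⁸)/(447×10⁻⁹) = 4.444×10⁻¹⁹ J.
Photons incident: 1.15 / 4.444×10⁻¹⁹ = 2.588×10¹⁸, i.e. 2.588×10¹⁸/6.022×10²³ = 4.298×10⁻⁶ mol.
Fraction absorbed: 1 − 20.3/100 = 0.7970.
Photons absorbed: 0.7970 × 4.298×10⁻⁶ = 3.426×10⁻⁶ mol.
Φ = 1.60×10⁻⁶ mol / 3.426×10⁻⁶ mol photons = 0.467.

Φ = 0.467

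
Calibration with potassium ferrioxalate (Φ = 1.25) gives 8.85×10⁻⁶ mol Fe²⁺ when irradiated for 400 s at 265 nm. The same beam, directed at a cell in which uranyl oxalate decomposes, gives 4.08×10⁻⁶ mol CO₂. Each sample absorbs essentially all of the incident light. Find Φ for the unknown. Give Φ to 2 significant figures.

Φ = 0.58

Photons absorbed by the actinometer: 8.85×10⁻⁶ / 1.25 = 7.080×10⁻⁶ mol.
Φ(unknown) = 4.08×10⁻⁶ / 7.080×10⁻⁶ = 0.58.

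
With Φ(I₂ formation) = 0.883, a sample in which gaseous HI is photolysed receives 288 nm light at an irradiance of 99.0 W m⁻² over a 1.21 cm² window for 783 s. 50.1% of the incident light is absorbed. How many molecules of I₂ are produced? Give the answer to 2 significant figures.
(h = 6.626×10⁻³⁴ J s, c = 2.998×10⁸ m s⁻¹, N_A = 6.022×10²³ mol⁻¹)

Photon energy at 288 nm: hc/λ = (6.626×10⁻³⁴)(2.998×10⁸)/(288×10⁻⁹) = 6.897×10⁻¹⁹ J.
Energy delivered: (99.0 W m⁻²)(1.21×10⁻⁴ m²)(783 s) = 9.380 J.
Photons incident: 9.380 / 6.897×10⁻¹⁹ = 1.360×10¹⁹, i.e. 1.360×10¹⁹/6.022×10²³ = 2.258×10⁻⁵ mol.
Photons absorbed: 0.501 × 2.258×10⁻⁵ = 1.131×10⁻⁵ mol.
Product: Φ × n_abs = 0.883 × 1.131×10⁻⁵ = 9.987×10⁻⁶ mol.
As a count: 9.987×10⁻⁶ × 6.022×10²³ = 6.0×10¹⁸.

6.0×10¹⁸ molecules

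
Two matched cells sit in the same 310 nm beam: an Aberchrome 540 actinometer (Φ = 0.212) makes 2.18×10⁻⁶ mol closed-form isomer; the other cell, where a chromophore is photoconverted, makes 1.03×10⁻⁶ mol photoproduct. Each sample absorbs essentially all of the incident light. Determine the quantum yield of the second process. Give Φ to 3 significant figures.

Photons absorbed by the actinometer: 2.18×10⁻⁶ / 0.212 = 1.028×10⁻⁵ mol.
Φ(unknown) = 1.03×10⁻⁶ / 1.028×10⁻⁵ = 0.100.

Φ = 0.100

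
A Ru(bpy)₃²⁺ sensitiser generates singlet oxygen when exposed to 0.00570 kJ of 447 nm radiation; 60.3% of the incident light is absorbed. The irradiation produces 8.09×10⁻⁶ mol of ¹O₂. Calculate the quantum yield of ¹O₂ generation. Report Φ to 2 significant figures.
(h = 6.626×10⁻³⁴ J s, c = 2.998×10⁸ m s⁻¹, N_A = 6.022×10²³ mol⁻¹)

Φ = 0.63

Photon energy at 447 nm: hc/λ = (6.626×10⁻³⁴)(2.998×10⁸)/(447×10⁻⁹) = 4.444×10⁻¹⁹ J.
Incident energy: 0.00570 kJ = 5.70 J.
Photons incident: 5.70 / 4.444×10⁻¹⁹ = 1.283×10¹⁹, i.e. 1.283×10¹⁹/6.022×10²³ = 2.131×10⁻⁵ mol.
Photons absorbed: 0.603 × 2.131×10⁻⁵ = 1.285×10⁻⁵ mol.
Φ = 8.09×10⁻⁶ mol / 1.285×10⁻⁵ mol photons = 0.63.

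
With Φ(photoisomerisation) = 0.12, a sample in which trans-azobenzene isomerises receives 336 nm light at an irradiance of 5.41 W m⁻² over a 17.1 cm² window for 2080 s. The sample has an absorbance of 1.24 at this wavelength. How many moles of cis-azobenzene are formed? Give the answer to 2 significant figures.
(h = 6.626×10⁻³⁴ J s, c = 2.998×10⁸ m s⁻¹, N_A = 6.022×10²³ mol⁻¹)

6.1×10⁻⁶ mol

Photon energy at 336 nm: hc/λ = (6.626×10⁻³⁴)(2.998×10⁸)/(336×10⁻⁹) = 5.912×10⁻¹⁹ J.
Energy delivered: (5.41 W m⁻²)(17.1×10⁻⁴ m²)(2080 s) = 19.24 J.
Photons incident: 19.24 / 5.912×10⁻¹⁹ = 3.254×10¹⁹, i.e. 3.254×10¹⁹/6.022×10²³ = 5.404×10⁻⁵ mol.
Fraction absorbed: 1 − 10^(−1.24) = 0.9425.
Photons absorbed: 0.9425 × 5.404×10⁻⁵ = 5.093×10⁻⁵ mol.
Product: Φ × n_abs = 0.12 × 5.093×10⁻⁵ = 6.112×10⁻⁶ mol.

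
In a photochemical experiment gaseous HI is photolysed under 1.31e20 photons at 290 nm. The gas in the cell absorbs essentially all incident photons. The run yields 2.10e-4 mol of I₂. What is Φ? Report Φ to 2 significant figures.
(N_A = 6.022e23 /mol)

Φ = 0.97

Moles of photons: 1.31e20 / 6.022e23 = 2.175e-4 mol.
Φ = 2.10e-4 mol / 2.175e-4 mol photons = 0.97.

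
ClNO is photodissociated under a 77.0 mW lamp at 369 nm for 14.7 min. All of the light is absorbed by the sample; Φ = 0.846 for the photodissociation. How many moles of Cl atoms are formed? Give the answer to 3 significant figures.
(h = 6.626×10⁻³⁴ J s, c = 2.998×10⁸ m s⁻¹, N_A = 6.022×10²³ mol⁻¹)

Photon energy at 369 nm: hc/λ = (6.626×10⁻³⁴)(2.998×10⁸)/(369×10⁻⁹) = 5.383×10⁻¹⁹ J.
Energy delivered: (77.0 mW)(882 s) = 67.91 J.
Photons incident: 67.91 / 5.383×10⁻¹⁹ = 1.262×10²⁰, i.e. 1.262×10²⁰/6.022×10²³ = 2.096×10⁻⁴ mol.
Product: Φ × n_abs = 0.846 × 2.096×10⁻⁴ = 1.773×10⁻⁴ mol.

1.77×10⁻⁴ mol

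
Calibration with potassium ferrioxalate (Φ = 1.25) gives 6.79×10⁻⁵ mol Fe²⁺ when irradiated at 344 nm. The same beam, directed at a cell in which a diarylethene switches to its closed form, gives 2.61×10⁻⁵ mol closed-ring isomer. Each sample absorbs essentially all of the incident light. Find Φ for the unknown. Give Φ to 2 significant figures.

Φ = 0.48

Photons absorbed by the actinometer: 6.79×10⁻⁵ / 1.25 = 5.432×10⁻⁵ mol.
Φ(unknown) = 2.61×10⁻⁵ / 5.432×10⁻⁵ = 0.48.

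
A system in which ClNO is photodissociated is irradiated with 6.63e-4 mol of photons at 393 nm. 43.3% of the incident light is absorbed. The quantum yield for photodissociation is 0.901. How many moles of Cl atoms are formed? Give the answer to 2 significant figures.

Photons absorbed: 0.433 × 6.63e-4 = 2.871e-4 mol.
Product: Φ × n_abs = 0.901 × 2.871e-4 = 2.587e-4 mol.

2.6e-4 mol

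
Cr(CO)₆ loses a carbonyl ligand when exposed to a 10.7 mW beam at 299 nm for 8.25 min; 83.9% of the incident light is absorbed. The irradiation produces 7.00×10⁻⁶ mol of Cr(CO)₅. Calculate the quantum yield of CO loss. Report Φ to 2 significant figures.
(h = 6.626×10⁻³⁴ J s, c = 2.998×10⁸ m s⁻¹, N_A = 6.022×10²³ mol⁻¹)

Photon energy at 299 nm: hc/λ = (6.626×10⁻³⁴)(2.998×10⁸)/(299×10⁻⁹) = 6.644×10⁻¹⁹ J.
Energy delivered: (10.7 mW)(495 s) = 5.297 J.
Photons incident: 5.297 / 6.644×10⁻¹⁹ = 7.973×10¹⁸, i.e. 7.973×10¹⁸/6.022×10²³ = 1.324×10⁻⁵ mol.
Photons absorbed: 0.839 × 1.324×10⁻⁵ = 1.111×10⁻⁵ mol.
Φ = 7.00×10⁻⁶ mol / 1.111×10⁻⁵ mol photons = 0.63.

Φ = 0.63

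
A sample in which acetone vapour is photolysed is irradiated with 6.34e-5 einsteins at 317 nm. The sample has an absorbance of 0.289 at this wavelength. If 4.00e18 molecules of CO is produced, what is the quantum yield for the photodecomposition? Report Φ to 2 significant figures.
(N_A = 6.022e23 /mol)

Product: 4.00e18 / 6.022e23 = 6.642e-6 mol.
Fraction absorbed: 1 − 10^(−0.289) = 0.4860.
Photons absorbed: 0.4860 × 6.34e-5 = 3.081e-5 mol.
Φ = 6.642e-6 mol / 3.081e-5 mol photons = 0.22.

Φ = 0.22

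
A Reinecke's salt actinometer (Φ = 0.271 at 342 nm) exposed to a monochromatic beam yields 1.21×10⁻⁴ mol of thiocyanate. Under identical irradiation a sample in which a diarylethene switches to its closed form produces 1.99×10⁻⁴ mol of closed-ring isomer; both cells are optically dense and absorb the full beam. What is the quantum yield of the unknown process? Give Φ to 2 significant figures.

Φ = 0.45

Photons absorbed by the actinometer: 1.21×10⁻⁴ / 0.271 = 4.465×10⁻⁴ mol.
Φ(unknown) = 1.99×10⁻⁴ / 4.465×10⁻⁴ = 0.45.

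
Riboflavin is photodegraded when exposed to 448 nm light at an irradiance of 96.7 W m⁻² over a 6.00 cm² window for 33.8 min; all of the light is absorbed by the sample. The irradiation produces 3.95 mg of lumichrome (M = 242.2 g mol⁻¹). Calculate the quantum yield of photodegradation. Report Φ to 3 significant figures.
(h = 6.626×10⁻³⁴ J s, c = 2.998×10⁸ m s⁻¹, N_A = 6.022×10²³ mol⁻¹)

Product: 3.95 mg / 242.2 g mol⁻¹ = 1.631×10⁻⁵ mol.
Photon energy at 448 nm: hc/λ = (6.626×10⁻³⁴)(2.998×10⁸)/(448×10⁻⁹) = 4.434×10⁻¹⁹ J.
Energy delivered: (96.7 W m⁻²)(6.00×10⁻⁴ m²)(2028 s) = 117.7 J.
Photons incident: 117.7 / 4.434×10⁻¹⁹ = 2.654×10²⁰, i.e. 2.654×10²⁰/6.022×10²³ = 4.407×10⁻⁴ mol.
Φ = 1.631×10⁻⁵ mol / 4.407×10⁻⁴ mol photons = 0.0370.

Φ = 0.0370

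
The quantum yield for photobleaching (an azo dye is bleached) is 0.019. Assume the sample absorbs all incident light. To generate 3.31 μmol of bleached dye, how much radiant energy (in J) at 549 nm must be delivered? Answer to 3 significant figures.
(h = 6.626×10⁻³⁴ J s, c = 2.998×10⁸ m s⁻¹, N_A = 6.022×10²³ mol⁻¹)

38.0 J

Product: 3.31 μmol = 3.31×10⁻⁶ mol.
Photons that must be absorbed: 3.31×10⁻⁶ / 0.019 = 1.742×10⁻⁴ mol.
Photon energy: hc/λ = 3.618×10⁻¹⁹ J; per mole, 2.179×10⁵ J mol⁻¹.
Energy required: 1.742×10⁻⁴ × 2.179×10⁵ = 38.0 J.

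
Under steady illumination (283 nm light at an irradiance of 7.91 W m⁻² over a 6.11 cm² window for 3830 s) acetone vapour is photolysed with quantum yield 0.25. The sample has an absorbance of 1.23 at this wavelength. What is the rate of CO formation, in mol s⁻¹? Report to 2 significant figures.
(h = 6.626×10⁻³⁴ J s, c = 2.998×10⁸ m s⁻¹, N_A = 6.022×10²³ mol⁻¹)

Photon energy at 283 nm: hc/λ = (6.626×10⁻³⁴)(2.998×10⁸)/(283×10⁻⁹) = 7.019×10⁻¹⁹ J.
Energy delivered: (7.91 W m⁻²)(6.11×10⁻⁴ m²)(3830 s) = 18.51 J.
Photons incident: 18.51 / 7.019×10⁻¹⁹ = 2.637×10¹⁹, i.e. 2.637×10¹⁹/6.022×10²³ = 4.379×10⁻⁵ mol.
Fraction absorbed: 1 − 10^(−1.23) = 0.9411.
Photons absorbed: 0.9411 × 4.379×10⁻⁵ = 4.121×10⁻⁵ mol.
Product formed: 0.25 × 4.121×10⁻⁵ = 1.030×10⁻⁵ mol.
Rate: 1.030×10⁻⁵ / 3830 s = 2.7×10⁻⁹ mol s⁻¹.

2.7×10⁻⁹ mol s⁻¹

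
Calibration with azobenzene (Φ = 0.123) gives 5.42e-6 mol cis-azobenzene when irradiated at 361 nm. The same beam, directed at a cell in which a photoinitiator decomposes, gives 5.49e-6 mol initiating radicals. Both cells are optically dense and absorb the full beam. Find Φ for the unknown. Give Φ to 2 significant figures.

Photons absorbed by the actinometer: 5.42e-6 / 0.123 = 4.407e-5 mol.
Φ(unknown) = 5.49e-6 / 4.407e-5 = 0.12.

Φ = 0.12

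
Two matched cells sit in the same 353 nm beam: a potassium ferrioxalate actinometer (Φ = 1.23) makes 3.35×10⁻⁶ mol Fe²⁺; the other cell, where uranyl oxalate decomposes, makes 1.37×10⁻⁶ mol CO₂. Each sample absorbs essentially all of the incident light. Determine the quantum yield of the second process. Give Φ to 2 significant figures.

Φ = 0.50

Photons absorbed by the actinometer: 3.35×10⁻⁶ / 1.23 = 2.724×10⁻⁶ mol.
Φ(unknown) = 1.37×10⁻⁶ / 2.724×10⁻⁶ = 0.50.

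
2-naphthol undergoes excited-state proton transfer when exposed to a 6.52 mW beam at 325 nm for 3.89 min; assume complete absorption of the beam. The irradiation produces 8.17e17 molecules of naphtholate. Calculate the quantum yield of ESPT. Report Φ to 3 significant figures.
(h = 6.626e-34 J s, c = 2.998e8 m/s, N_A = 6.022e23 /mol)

Φ = 0.328

Product: 8.17e17 / 6.022e23 = 1.357e-6 mol.
Photon energy at 325 nm: hc/λ = (6.626e-34)(2.998e8)/(325e-9) = 6.112e-19 J.
Energy delivered: (6.52 mW)(233.4 s) = 1.522 J.
Photons incident: 1.522 / 6.112e-19 = 2.490e18, i.e. 2.490e18/6.022e23 = 4.135e-6 mol.
Φ = 1.357e-6 mol / 4.135e-6 mol photons = 0.328.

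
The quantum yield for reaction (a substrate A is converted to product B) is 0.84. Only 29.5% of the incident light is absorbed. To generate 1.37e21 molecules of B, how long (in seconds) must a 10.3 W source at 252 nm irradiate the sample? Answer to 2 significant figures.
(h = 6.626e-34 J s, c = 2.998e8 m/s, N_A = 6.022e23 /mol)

Product: 1.37e21 / 6.022e23 = 0.002275 mol.
Photons that must be absorbed: 0.002275 / 0.84 = 0.002708 mol.
Incident photons needed: 0.002708 / 0.295 = 0.009180 mol.
Photon energy: hc/λ = 7.883e-19 J; per mole, 4.747e5 J mol⁻¹.
Energy required: 0.009180 × 4.747e5 = 4358 J.
Time: 4358 J / 10.3 W = 420 s.

t ≈ 420 s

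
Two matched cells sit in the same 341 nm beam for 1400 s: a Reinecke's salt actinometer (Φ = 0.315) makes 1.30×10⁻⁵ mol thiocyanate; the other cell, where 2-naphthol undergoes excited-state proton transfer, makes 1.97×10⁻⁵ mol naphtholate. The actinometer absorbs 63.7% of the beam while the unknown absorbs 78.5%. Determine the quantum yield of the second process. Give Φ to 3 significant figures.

Φ = 0.387

Photons absorbed by the actinometer: 1.30×10⁻⁵ / 0.315 = 4.127×10⁻⁵ mol.
Incident flux: 4.127×10⁻⁵ / 0.637 = 6.479×10⁻⁵ einstein.
Absorbed by unknown: 0.785 × 6.479×10⁻⁵ = 5.086×10⁻⁵ mol.
Φ(unknown) = 1.97×10⁻⁵ / 5.086×10⁻⁵ = 0.387.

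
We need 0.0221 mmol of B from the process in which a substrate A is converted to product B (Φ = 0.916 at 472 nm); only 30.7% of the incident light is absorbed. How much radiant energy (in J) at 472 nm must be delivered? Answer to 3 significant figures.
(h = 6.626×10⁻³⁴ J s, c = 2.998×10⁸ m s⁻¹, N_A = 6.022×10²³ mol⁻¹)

19.9 J

Product: 0.0221 mmol = 2.21×10⁻⁵ mol.
Photons that must be absorbed: 2.21×10⁻⁵ / 0.916 = 2.413×10⁻⁵ mol.
Incident photons needed: 2.413×10⁻⁵ / 0.307 = 7.860×10⁻⁵ mol.
Photon energy: hc/λ = 4.209×10⁻¹⁹ J; per mole, 2.535×10⁵ J mol⁻¹.
Energy required: 7.860×10⁻⁵ × 2.535×10⁵ = 19.9 J.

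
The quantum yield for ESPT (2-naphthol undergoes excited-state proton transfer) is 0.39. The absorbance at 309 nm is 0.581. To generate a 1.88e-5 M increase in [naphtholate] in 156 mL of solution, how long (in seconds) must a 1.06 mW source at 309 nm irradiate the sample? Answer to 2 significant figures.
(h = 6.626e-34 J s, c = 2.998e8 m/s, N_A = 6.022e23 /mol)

Product: (1.88e-5 M)(0.156 L) = 2.933e-6 mol.
Photons that must be absorbed: 2.933e-6 / 0.39 = 7.521e-6 mol.
Fraction absorbed: 1 − 10^(−0.581) = 0.7376.
Incident photons needed: 7.521e-6 / 0.7376 = 1.020e-5 mol.
Photon energy: hc/λ = 6.429e-19 J; per mole, 3.872e5 J mol⁻¹.
Energy required: 1.020e-5 × 3.872e5 = 3.949 J.
Time: 3.949 J / 0.00106 W = 3700 s.

t ≈ 3700 s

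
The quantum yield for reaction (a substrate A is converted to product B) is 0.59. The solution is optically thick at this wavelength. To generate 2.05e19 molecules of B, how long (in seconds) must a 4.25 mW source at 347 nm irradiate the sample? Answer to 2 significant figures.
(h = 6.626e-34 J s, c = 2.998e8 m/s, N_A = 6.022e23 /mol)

Product: 2.05e19 / 6.022e23 = 3.404e-5 mol.
Photons that must be absorbed: 3.404e-5 / 0.59 = 5.769e-5 mol.
Photon energy: hc/λ = 5.725e-19 J; per mole, 3.448e5 J mol⁻¹.
Energy required: 5.769e-5 × 3.448e5 = 19.89 J.
Time: 19.89 J / 0.00425 W = 4700 s.

t ≈ 4700 s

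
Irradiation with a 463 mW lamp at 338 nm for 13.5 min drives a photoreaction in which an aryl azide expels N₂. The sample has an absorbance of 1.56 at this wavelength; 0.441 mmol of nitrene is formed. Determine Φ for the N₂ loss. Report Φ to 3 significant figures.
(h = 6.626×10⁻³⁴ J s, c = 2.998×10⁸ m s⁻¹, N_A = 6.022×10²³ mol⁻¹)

Φ = 0.428

Product: 0.441 mmol = 4.41×10⁻⁴ mol.
Photon energy at 338 nm: hc/λ = (6.626×10⁻³⁴)(2.998×10⁸)/(338×10⁻⁹) = 5.877×10⁻¹⁹ J.
Energy delivered: (463 mW)(810 s) = 375.0 J.
Photons incident: 375.0 / 5.877×10⁻¹⁹ = 6.381×10²⁰, i.e. 6.381×10²⁰/6.022×10²³ = 0.001060 mol.
Fraction absorbed: 1 − 10^(−1.56) = 0.9725.
Photons absorbed: 0.9725 × 0.001060 = 0.001031 mol.
Φ = 4.41×10⁻⁴ mol / 0.001031 mol photons = 0.428.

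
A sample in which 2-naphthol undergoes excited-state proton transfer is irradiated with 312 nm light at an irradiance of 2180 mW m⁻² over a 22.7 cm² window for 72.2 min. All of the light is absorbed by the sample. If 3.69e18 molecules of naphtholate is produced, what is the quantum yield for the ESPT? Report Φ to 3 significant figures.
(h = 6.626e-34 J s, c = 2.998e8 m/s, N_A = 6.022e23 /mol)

Product: 3.69e18 / 6.022e23 = 6.128e-6 mol.
Photon energy at 312 nm: hc/λ = (6.626e-34)(2.998e8)/(312e-9) = 6.367e-19 J.
Energy delivered: (2180 mW m⁻²)(22.7e-4 m²)(4332 s) = 21.44 J.
Photons incident: 21.44 / 6.367e-19 = 3.367e19, i.e. 3.367e19/6.022e23 = 5.591e-5 mol.
Φ = 6.128e-6 mol / 5.591e-5 mol photons = 0.110.

Φ = 0.110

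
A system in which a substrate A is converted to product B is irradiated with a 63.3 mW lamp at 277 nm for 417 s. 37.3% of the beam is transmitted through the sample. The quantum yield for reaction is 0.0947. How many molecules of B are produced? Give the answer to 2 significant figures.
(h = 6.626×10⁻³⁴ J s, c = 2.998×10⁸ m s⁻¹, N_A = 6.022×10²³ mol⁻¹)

2.2×10¹⁸ molecules

Photon energy at 277 nm: hc/λ = (6.626×10⁻³⁴)(2.998×10⁸)/(277×10⁻⁹) = 7.171×10⁻¹⁹ J.
Energy delivered: (63.3 mW)(417 s) = 26.40 J.
Photons incident: 26.40 / 7.171×10⁻¹⁹ = 3.681×10¹⁹, i.e. 3.681×10¹⁹/6.022×10²³ = 6.113×10⁻⁵ mol.
Fraction absorbed: 1 − 37.3/100 = 0.6270.
Photons absorbed: 0.6270 × 6.113×10⁻⁵ = 3.833×10⁻⁵ mol.
Product: Φ × n_abs = 0.0947 × 3.833×10⁻⁵ = 3.630×10⁻⁶ mol.
As a count: 3.630×10⁻⁶ × 6.022×10²³ = 2.2×10¹⁸.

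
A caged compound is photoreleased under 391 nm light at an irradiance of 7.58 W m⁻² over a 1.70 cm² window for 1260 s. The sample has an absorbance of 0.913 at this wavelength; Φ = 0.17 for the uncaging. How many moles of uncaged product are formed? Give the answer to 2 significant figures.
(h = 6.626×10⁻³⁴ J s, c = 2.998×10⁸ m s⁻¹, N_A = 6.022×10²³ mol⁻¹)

7.9×10⁻⁷ mol

Photon energy at 391 nm: hc/λ = (6.626×10⁻³⁴)(2.998×10⁸)/(391×10⁻⁹) = 5.080×10⁻¹⁹ J.
Energy delivered: (7.58 W m⁻²)(1.70×10⁻⁴ m²)(1260 s) = 1.624 J.
Photons incident: 1.624 / 5.080×10⁻¹⁹ = 3.197×10¹⁸, i.e. 3.197×10¹⁸/6.022×10²³ = 5.309×10⁻⁶ mol.
Fraction absorbed: 1 − 10^(−0.913) = 0.8778.
Photons absorbed: 0.8778 × 5.309×10⁻⁶ = 4.660×10⁻⁶ mol.
Product: Φ × n_abs = 0.17 × 4.660×10⁻⁶ = 7.922×10⁻⁷ mol.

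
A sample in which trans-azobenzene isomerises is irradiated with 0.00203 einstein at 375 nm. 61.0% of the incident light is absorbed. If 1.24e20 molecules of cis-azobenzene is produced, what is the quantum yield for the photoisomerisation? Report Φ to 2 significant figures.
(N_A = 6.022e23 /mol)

Product: 1.24e20 / 6.022e23 = 2.059e-4 mol.
Photons absorbed: 0.610 × 0.00203 = 0.001238 mol.
Φ = 2.059e-4 mol / 0.001238 mol photons = 0.17.

Φ = 0.17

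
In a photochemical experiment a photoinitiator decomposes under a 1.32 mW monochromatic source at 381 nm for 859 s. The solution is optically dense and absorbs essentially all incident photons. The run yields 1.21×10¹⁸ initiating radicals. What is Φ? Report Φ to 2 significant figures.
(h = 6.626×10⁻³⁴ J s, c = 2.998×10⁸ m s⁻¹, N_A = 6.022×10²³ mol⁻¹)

Φ = 0.56

Product: 1.21×10¹⁸ / 6.022×10²³ = 2.009×10⁻⁶ mol.
Photon energy at 381 nm: hc/λ = (6.626×10⁻³⁴)(2.998×10⁸)/(381×10⁻⁹) = 5.214×10⁻¹⁹ J.
Energy delivered: (1.32 mW)(859 s) = 1.134 J.
Photons incident: 1.134 / 5.214×10⁻¹⁹ = 2.175×10¹⁸, i.e. 2.175×10¹⁸/6.022×10²³ = 3.612×10⁻⁶ mol.
Φ = 2.009×10⁻⁶ mol / 3.612×10⁻⁶ mol photons = 0.56.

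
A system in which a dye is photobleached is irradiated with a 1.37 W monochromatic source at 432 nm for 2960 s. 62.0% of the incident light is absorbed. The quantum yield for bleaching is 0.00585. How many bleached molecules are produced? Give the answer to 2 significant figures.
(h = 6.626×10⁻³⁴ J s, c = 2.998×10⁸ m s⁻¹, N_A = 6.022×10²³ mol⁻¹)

3.2×10¹⁹ bleached molecules

Photon energy at 432 nm: hc/λ = (6.626×10⁻³⁴)(2.998×10⁸)/(432×10⁻⁹) = 4.598×10⁻¹⁹ J.
Energy delivered: (1.37 W)(2960 s) = 4055 J.
Photons incident: 4055 / 4.598×10⁻¹⁹ = 8.819×10²¹, i.e. 8.819×10²¹/6.022×10²³ = 0.01464 mol.
Photons absorbed: 0.620 × 0.01464 = 0.009077 mol.
Product: Φ × n_abs = 0.00585 × 0.009077 = 5.310×10⁻⁵ mol.
As a count: 5.310×10⁻⁵ × 6.022×10²³ = 3.2×10¹⁹.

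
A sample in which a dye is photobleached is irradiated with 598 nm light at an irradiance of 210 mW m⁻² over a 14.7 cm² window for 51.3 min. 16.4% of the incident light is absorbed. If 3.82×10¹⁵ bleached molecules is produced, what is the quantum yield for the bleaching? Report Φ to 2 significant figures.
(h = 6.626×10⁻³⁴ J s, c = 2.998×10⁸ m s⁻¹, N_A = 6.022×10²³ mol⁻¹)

Φ = 0.0081

Product: 3.82×10¹⁵ / 6.022×10²³ = 6.343×10⁻⁹ mol.
Photon energy at 598 nm: hc/λ = (6.626×10⁻³⁴)(2.998×10⁸)/(598×10⁻⁹) = 3.322×10⁻¹⁹ J.
Energy delivered: (210 mW m⁻²)(14.7×10⁻⁴ m²)(3078 s) = 0.9502 J.
Photons incident: 0.9502 / 3.322×10⁻¹⁹ = 2.860×10¹⁸, i.e. 2.860×10¹⁸/6.022×10²³ = 4.749×10⁻⁶ mol.
Photons absorbed: 0.164 × 4.749×10⁻⁶ = 7.788×10⁻⁷ mol.
Φ = 6.343×10⁻⁹ mol / 7.788×10⁻⁷ mol photons = 0.0081.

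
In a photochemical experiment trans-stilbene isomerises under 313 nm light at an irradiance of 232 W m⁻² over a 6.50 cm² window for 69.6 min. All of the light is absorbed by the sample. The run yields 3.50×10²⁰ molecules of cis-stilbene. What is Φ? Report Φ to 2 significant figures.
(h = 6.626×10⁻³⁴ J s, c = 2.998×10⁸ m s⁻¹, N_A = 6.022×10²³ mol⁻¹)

Product: 3.50×10²⁰ / 6.022×10²³ = 5.812×10⁻⁴ mol.
Photon energy at 313 nm: hc/λ = (6.626×10⁻³⁴)(2.998×10⁸)/(313×10⁻⁹) = 6.347×10⁻¹⁹ J.
Energy delivered: (232 W m⁻²)(6.50×10⁻⁴ m²)(4176 s) = 629.7 J.
Photons incident: 629.7 / 6.347×10⁻¹⁹ = 9.921×10²⁰, i.e. 9.921×10²⁰/6.022×10²³ = 0.001647 mol.
Φ = 5.812×10⁻⁴ mol / 0.001647 mol photons = 0.35.

Φ = 0.35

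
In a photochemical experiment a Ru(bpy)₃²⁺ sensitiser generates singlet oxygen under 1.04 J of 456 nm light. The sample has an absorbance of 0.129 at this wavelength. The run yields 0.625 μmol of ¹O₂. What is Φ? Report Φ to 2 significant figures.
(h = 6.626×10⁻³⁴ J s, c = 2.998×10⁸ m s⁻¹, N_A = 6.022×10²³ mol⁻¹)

Product: 0.625 μmol = 6.25×10⁻⁷ mol.
Photon energy at 456 nm: hc/λ = (6.626×10⁻³⁴)(2.998×10⁸)/(456×10⁻⁹) = 4.356×10⁻¹⁹ J.
Photons incident: 1.04 / 4.356×10⁻¹⁹ = 2.388×10¹⁸, i.e. 2.388×10¹⁸/6.022×10²³ = 3.965×10⁻⁶ mol.
Fraction absorbed: 1 − 10^(−0.129) = 0.2570.
Photons absorbed: 0.2570 × 3.965×10⁻⁶ = 1.019×10⁻⁶ mol.
Φ = 6.25×10⁻⁷ mol / 1.019×10⁻⁶ mol photons = 0.61.

Φ = 0.61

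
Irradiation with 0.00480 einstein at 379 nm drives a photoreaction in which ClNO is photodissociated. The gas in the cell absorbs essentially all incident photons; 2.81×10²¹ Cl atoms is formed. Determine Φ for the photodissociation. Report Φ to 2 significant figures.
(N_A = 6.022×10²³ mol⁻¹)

Product: 2.81×10²¹ / 6.022×10²³ = 0.004666 mol.
Φ = 0.004666 mol / 0.00480 mol photons = 0.97.

Φ = 0.97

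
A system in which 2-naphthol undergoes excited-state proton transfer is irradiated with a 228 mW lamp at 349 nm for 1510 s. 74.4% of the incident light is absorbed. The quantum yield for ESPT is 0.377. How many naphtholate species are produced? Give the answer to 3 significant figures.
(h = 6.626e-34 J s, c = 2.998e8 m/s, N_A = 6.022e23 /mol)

1.70e20 species

Photon energy at 349 nm: hc/λ = (6.626e-34)(2.998e8)/(349e-9) = 5.692e-19 J.
Energy delivered: (228 mW)(1510 s) = 344.3 J.
Photons incident: 344.3 / 5.692e-19 = 6.049e20, i.e. 6.049e20/6.022e23 = 0.001004 mol.
Photons absorbed: 0.744 × 0.001004 = 7.470e-4 mol.
Product: Φ × n_abs = 0.377 × 7.470e-4 = 2.816e-4 mol.
As a count: 2.816e-4 × 6.022e23 = 1.70e20.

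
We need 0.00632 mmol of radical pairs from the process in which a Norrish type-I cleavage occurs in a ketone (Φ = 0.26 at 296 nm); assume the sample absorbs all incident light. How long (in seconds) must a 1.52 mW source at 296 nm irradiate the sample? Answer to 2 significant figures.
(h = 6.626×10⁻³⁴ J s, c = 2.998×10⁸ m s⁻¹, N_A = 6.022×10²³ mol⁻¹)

t ≈ 6500 s

Product: 0.00632 mmol = 6.32×10⁻⁶ mol.
Photons that must be absorbed: 6.32×10⁻⁶ / 0.26 = 2.431×10⁻⁵ mol.
Photon energy: hc/λ = 6.711×10⁻¹⁹ J; per mole, 4.041×10⁵ J mol⁻¹.
Energy required: 2.431×10⁻⁵ × 4.041×10⁵ = 9.824 J.
Time: 9.824 J / 0.00152 W = 6500 s.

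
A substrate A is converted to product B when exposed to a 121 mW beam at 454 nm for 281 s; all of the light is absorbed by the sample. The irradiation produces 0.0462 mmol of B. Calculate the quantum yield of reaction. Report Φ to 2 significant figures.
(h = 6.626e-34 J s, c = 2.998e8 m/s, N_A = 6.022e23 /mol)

Product: 0.0462 mmol = 4.62e-5 mol.
Photon energy at 454 nm: hc/λ = (6.626e-34)(2.998e8)/(454e-9) = 4.375e-19 J.
Energy delivered: (121 mW)(281 s) = 34.00 J.
Photons incident: 34.00 / 4.375e-19 = 7.771e19, i.e. 7.771e19/6.022e23 = 1.290e-4 mol.
Φ = 4.62e-5 mol / 1.290e-4 mol photons = 0.36.

Φ = 0.36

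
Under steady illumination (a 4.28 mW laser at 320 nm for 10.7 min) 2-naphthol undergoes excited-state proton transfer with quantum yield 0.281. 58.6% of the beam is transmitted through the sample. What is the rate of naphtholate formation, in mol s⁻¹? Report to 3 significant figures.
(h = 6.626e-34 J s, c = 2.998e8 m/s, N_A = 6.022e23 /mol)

1.33e-9 mol s⁻¹

Photon energy at 320 nm: hc/λ = (6.626e-34)(2.998e8)/(320e-9) = 6.208e-19 J.
Energy delivered: (4.28 mW)(642 s) = 2.748 J.
Photons incident: 2.748 / 6.208e-19 = 4.427e18, i.e. 4.427e18/6.022e23 = 7.351e-6 mol.
Fraction absorbed: 1 − 58.6/100 = 0.4140.
Photons absorbed: 0.4140 × 7.351e-6 = 3.043e-6 mol.
Product formed: 0.281 × 3.043e-6 = 8.551e-7 mol.
Rate: 8.551e-7 / 642 s = 1.33e-9 mol s⁻¹.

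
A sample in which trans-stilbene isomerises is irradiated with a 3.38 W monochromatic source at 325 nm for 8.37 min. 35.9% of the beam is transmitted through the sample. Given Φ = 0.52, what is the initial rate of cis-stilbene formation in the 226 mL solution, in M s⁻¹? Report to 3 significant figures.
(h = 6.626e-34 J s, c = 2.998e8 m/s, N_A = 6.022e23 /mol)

Photon energy at 325 nm: hc/λ = (6.626e-34)(2.998e8)/(325e-9) = 6.112e-19 J.
Energy delivered: (3.38 W)(502.2 s) = 1697 J.
Photons incident: 1697 / 6.112e-19 = 2.777e21, i.e. 2.777e21/6.022e23 = 0.004611 mol.
Fraction absorbed: 1 − 35.9/100 = 0.6410.
Photons absorbed: 0.6410 × 0.004611 = 0.002956 mol.
Product formed: 0.52 × 0.002956 = 0.001537 mol.
Rate: 0.001537 mol / (502.2 s × 0.226 L) = 1.35e-5 M s⁻¹.

1.35e-5 M s⁻¹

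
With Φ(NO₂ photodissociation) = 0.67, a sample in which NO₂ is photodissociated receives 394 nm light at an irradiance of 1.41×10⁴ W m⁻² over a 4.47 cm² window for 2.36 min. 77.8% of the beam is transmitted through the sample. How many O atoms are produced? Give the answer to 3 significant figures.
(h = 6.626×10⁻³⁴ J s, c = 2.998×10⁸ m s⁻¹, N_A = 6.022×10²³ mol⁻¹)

Photon energy at 394 nm: hc/λ = (6.626×10⁻³⁴)(2.998×10⁸)/(394×10⁻⁹) = 5.042×10⁻¹⁹ J.
Energy delivered: (1.41×10⁴ W m⁻²)(4.47×10⁻⁴ m²)(141.6 s) = 892.5 J.
Photons incident: 892.5 / 5.042×10⁻¹⁹ = 1.770×10²¹, i.e. 1.770×10²¹/6.022×10²³ = 0.002939 mol.
Fraction absorbed: 1 − 77.8/100 = 0.2220.
Photons absorbed: 0.2220 × 0.002939 = 6.525×10⁻⁴ mol.
Product: Φ × n_abs = 0.67 × 6.525×10⁻⁴ = 4.372×10⁻⁴ mol.
As a count: 4.372×10⁻⁴ × 6.022×10²³ = 2.63×10²⁰.

2.63×10²⁰ atoms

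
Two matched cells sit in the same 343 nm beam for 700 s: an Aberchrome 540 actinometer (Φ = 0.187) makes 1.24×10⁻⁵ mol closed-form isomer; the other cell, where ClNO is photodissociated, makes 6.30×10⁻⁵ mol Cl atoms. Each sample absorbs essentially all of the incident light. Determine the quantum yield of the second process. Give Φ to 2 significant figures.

Φ = 0.95

Photons absorbed by the actinometer: 1.24×10⁻⁵ / 0.187 = 6.631×10⁻⁵ mol.
Φ(unknown) = 6.30×10⁻⁵ / 6.631×10⁻⁵ = 0.95.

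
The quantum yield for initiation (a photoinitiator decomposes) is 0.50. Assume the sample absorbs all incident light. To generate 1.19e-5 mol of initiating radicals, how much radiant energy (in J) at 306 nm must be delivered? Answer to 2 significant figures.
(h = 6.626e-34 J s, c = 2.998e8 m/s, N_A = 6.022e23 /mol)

9.3 J

Photons that must be absorbed: 1.19e-5 / 0.50 = 2.380e-5 mol.
Photon energy: hc/λ = 6.492e-19 J; per mole, 3.909e5 J mol⁻¹.
Energy required: 2.380e-5 × 3.909e5 = 9.3 J.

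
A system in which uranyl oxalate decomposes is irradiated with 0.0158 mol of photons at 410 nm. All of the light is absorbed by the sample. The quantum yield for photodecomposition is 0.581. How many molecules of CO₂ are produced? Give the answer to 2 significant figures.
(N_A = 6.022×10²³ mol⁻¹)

5.5×10²¹ molecules

Product: Φ × n_abs = 0.581 × 0.0158 = 0.009180 mol.
As a count: 0.009180 × 6.022×10²³ = 5.5×10²¹.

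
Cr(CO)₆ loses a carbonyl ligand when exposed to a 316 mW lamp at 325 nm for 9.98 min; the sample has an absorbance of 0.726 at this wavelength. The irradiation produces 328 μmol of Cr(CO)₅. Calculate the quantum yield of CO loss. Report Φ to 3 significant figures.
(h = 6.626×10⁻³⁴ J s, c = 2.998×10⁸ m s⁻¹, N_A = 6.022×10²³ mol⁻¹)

Product: 328 μmol = 3.28×10⁻⁴ mol.
Photon energy at 325 nm: hc/λ = (6.626×10⁻³⁴)(2.998×10⁸)/(325×10⁻⁹) = 6.112×10⁻¹⁹ J.
Energy delivered: (316 mW)(598.8 s) = 189.2 J.
Photons incident: 189.2 / 6.112×10⁻¹⁹ = 3.096×10²⁰, i.e. 3.096×10²⁰/6.022×10²³ = 5.141×10⁻⁴ mol.
Fraction absorbed: 1 − 10^(−0.726) = 0.8121.
Photons absorbed: 0.8121 × 5.141×10⁻⁴ = 4.175×10⁻⁴ mol.
Φ = 3.28×10⁻⁴ mol / 4.175×10⁻⁴ mol photons = 0.786.

Φ = 0.786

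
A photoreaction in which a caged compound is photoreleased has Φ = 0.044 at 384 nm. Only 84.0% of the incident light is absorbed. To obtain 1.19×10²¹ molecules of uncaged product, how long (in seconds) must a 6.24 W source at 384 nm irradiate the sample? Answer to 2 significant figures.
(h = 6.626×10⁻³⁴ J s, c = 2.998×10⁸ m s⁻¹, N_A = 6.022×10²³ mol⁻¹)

Product: 1.19×10²¹ / 6.022×10²³ = 0.001976 mol.
Photons that must be absorbed: 0.001976 / 0.044 = 0.04491 mol.
Incident photons needed: 0.04491 / 0.840 = 0.05346 mol.
Photon energy: hc/λ = 5.173×10⁻¹⁹ J; per mole, 3.115×10⁵ J mol⁻¹.
Energy required: 0.05346 × 3.115×10⁵ = 1.665×10⁴ J.
Time: 1.665×10⁴ J / 6.24 W = 2700 s.

t ≈ 2700 s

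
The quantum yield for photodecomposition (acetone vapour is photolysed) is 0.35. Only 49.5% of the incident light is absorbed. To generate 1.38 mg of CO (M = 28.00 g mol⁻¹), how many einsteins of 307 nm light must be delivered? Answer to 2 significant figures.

Product: 1.38 mg / 28.00 g mol⁻¹ = 4.929×10⁻⁵ mol.
Photons that must be absorbed: 4.929×10⁻⁵ / 0.35 = 1.408×10⁻⁴ mol.
Incident photons needed: 1.408×10⁻⁴ / 0.495 = 2.844×10⁻⁴ mol.

2.8×10⁻⁴ einstein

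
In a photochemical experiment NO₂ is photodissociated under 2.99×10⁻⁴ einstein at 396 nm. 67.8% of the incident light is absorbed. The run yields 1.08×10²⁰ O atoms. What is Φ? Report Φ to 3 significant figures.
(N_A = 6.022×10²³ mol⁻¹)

Product: 1.08×10²⁰ / 6.022×10²³ = 1.793×10⁻⁴ mol.
Photons absorbed: 0.678 × 2.99×10⁻⁴ = 2.027×10⁻⁴ mol.
Φ = 1.793×10⁻⁴ mol / 2.027×10⁻⁴ mol photons = 0.885.

Φ = 0.885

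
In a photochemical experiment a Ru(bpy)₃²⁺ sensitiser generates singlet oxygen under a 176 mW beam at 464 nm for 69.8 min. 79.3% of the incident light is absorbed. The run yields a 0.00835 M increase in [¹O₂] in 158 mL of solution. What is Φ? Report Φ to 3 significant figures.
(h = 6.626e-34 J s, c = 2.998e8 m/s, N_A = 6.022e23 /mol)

Product: (0.00835 M)(0.158 L) = 0.001319 mol.
Photon energy at 464 nm: hc/λ = (6.626e-34)(2.998e8)/(464e-9) = 4.281e-19 J.
Energy delivered: (176 mW)(4188 s) = 737.1 J.
Photons incident: 737.1 / 4.281e-19 = 1.722e21, i.e. 1.722e21/6.022e23 = 0.002860 mol.
Photons absorbed: 0.793 × 0.002860 = 0.002268 mol.
Φ = 0.001319 mol / 0.002268 mol photons = 0.582.

Φ = 0.582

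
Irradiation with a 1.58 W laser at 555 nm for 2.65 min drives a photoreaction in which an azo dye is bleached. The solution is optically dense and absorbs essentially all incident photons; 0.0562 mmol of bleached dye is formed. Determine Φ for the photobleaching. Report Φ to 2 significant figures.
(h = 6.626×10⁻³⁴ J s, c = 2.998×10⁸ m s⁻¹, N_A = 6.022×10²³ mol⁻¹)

Φ = 0.048

Product: 0.0562 mmol = 5.62×10⁻⁵ mol.
Photon energy at 555 nm: hc/λ = (6.626×10⁻³⁴)(2.998×10⁸)/(555×10⁻⁹) = 3.579×10⁻¹⁹ J.
Energy delivered: (1.58 W)(159 s) = 251.2 J.
Photons incident: 251.2 / 3.579×10⁻¹⁹ = 7.019×10²⁰, i.e. 7.019×10²⁰/6.022×10²³ = 0.001166 mol.
Φ = 5.62×10⁻⁵ mol / 0.001166 mol photons = 0.048.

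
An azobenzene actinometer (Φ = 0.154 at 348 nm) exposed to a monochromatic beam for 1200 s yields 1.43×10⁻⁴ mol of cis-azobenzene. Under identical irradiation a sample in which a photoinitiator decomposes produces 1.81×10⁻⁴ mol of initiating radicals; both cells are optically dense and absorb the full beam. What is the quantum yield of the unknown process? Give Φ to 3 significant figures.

Photons absorbed by the actinometer: 1.43×10⁻⁴ / 0.154 = 9.286×10⁻⁴ mol.
Φ(unknown) = 1.81×10⁻⁴ / 9.286×10⁻⁴ = 0.195.

Φ = 0.195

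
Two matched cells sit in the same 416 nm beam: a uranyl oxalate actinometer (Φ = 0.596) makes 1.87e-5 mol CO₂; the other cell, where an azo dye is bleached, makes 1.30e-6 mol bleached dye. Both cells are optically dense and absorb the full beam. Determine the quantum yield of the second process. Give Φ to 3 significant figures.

Φ = 0.0414

Photons absorbed by the actinometer: 1.87e-5 / 0.596 = 3.138e-5 mol.
Φ(unknown) = 1.30e-6 / 3.138e-5 = 0.0414.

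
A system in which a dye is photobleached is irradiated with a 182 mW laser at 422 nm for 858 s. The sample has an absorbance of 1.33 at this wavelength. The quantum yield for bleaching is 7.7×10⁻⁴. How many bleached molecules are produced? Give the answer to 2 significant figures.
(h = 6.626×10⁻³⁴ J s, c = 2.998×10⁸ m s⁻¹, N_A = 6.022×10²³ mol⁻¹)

2.4×10¹⁷ bleached molecules

Photon energy at 422 nm: hc/λ = (6.626×10⁻³⁴)(2.998×10⁸)/(422×10⁻⁹) = 4.707×10⁻¹⁹ J.
Energy delivered: (182 mW)(858 s) = 156.2 J.
Photons incident: 156.2 / 4.707×10⁻¹⁹ = 3.318×10²⁰, i.e. 3.318×10²⁰/6.022×10²³ = 5.510×10⁻⁴ mol.
Fraction absorbed: 1 − 10^(−1.33) = 0.9532.
Photons absorbed: 0.9532 × 5.510×10⁻⁴ = 5.252×10⁻⁴ mol.
Product: Φ × n_abs = 7.7×10⁻⁴ × 5.252×10⁻⁴ = 4.044×10⁻⁷ mol.
As a count: 4.044×10⁻⁷ × 6.022×10²³ = 2.4×10¹⁷.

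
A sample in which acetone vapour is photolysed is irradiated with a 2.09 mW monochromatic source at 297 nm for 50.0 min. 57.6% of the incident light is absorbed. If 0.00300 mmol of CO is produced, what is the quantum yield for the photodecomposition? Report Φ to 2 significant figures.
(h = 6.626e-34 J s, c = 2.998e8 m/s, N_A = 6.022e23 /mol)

Product: 0.00300 mmol = 3.00e-6 mol.
Photon energy at 297 nm: hc/λ = (6.626e-34)(2.998e8)/(297e-9) = 6.688e-19 J.
Energy delivered: (2.09 mW)(3000 s) = 6.270 J.
Photons incident: 6.270 / 6.688e-19 = 9.375e18, i.e. 9.375e18/6.022e23 = 1.557e-5 mol.
Photons absorbed: 0.576 × 1.557e-5 = 8.968e-6 mol.
Φ = 3.00e-6 mol / 8.968e-6 mol photons = 0.33.

Φ = 0.33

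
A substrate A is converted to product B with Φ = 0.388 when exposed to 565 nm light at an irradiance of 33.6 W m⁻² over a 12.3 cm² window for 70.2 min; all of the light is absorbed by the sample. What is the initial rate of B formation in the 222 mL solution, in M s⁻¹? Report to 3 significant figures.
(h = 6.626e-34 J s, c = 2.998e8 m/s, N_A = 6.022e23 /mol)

Photon energy at 565 nm: hc/λ = (6.626e-34)(2.998e8)/(565e-9) = 3.516e-19 J.
Energy delivered: (33.6 W m⁻²)(12.3e-4 m²)(4212 s) = 174.1 J.
Photons incident: 174.1 / 3.516e-19 = 4.952e20, i.e. 4.952e20/6.022e23 = 8.223e-4 mol.
Product formed: 0.388 × 8.223e-4 = 3.191e-4 mol.
Rate: 3.191e-4 mol / (4212 s × 0.222 L) = 3.41e-7 M s⁻¹.

3.41e-7 M s⁻¹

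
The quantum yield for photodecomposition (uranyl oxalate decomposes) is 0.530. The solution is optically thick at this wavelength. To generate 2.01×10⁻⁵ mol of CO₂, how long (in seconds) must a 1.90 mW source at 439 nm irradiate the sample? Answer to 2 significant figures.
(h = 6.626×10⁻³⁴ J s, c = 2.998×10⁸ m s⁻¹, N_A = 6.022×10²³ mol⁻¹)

t ≈ 5400 s

Photons that must be absorbed: 2.01×10⁻⁵ / 0.530 = 3.792×10⁻⁵ mol.
Photon energy: hc/λ = 4.525×10⁻¹⁹ J; per mole, 2.725×10⁵ J mol⁻¹.
Energy required: 3.792×10⁻⁵ × 2.725×10⁵ = 10.33 J.
Time: 10.33 J / 0.0019 W = 5400 s.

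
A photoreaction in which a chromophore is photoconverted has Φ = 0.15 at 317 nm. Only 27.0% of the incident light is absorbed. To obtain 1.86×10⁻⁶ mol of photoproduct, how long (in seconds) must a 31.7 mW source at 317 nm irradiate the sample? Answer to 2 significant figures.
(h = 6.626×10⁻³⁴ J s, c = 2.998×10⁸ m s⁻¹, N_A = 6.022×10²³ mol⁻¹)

t ≈ 550 s

Photons that must be absorbed: 1.86×10⁻⁶ / 0.15 = 1.240×10⁻⁵ mol.
Incident photons needed: 1.240×10⁻⁵ / 0.270 = 4.593×10⁻⁵ mol.
Photon energy: hc/λ = 6.266×10⁻¹⁹ J; per mole, 3.773×10⁵ J mol⁻¹.
Energy required: 4.593×10⁻⁵ × 3.773×10⁵ = 17.33 J.
Time: 17.33 J / 0.0317 W = 550 s.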